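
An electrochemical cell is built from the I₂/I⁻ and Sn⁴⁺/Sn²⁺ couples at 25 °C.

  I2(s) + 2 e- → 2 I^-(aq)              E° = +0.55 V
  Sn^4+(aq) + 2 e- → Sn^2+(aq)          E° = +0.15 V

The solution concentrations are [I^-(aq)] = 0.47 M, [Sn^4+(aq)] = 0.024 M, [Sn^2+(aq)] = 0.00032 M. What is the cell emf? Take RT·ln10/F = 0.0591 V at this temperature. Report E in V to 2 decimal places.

The I₂/I⁻ couple has the more positive E°, so it is the cathode; Sn⁴⁺/Sn²⁺ is the anode.
E°cell = E°cat − E°an = +0.55 − (+0.15) = +0.40 V; n = 2.
Balancing gives I2(s) + Sn^2+(aq) → 2 I^-(aq) + Sn^4+(aq); hence Q = ([I^-(aq)]^2·[Sn^4+(aq)]) / [Sn^2+(aq)] = 16.6 (log Q = 1.219).
Applying E = E° − (RT ln10/nF)·log Q gives +0.40 − (0.0591/2)(1.219) = +0.36 V.

+0.36 V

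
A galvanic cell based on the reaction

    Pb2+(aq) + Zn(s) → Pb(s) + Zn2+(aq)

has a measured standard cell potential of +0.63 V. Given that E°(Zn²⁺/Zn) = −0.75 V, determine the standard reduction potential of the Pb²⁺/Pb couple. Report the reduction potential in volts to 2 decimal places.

In the reaction as written the Pb²⁺/Pb couple is reduced (cathode) and Zn²⁺/Zn is oxidized (anode), so E°cell = E°(Pb²⁺/Pb) − E°(Zn²⁺/Zn).
E°(Pb²⁺/Pb) = E°cell + E°(anode) = +0.63 + (−0.75) = −0.12 V.

−0.12 V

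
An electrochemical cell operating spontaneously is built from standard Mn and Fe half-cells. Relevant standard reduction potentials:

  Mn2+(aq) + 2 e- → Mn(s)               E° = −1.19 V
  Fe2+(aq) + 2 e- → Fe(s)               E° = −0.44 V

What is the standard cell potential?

+0.75 V

The Fe²⁺/Fe couple has the higher E°, so Fe ion is reduced (cathode) and Mn is oxidized (anode).
E°cell = E°(cathode) − E°(anode) = −0.44 − (−1.19) = +0.75 V.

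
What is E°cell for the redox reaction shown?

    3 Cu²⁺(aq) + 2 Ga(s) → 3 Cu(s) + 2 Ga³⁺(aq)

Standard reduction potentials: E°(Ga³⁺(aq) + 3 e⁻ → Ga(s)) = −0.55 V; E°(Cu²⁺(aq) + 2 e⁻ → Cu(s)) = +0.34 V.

+0.89 V

Cu²⁺(aq) gains electrons, so the Cu²⁺/Cu couple is the cathode; the Ga³⁺/Ga couple is the anode.
E°cell = E°(cathode) − E°(anode) = +0.34 − (−0.55) = +0.89 V.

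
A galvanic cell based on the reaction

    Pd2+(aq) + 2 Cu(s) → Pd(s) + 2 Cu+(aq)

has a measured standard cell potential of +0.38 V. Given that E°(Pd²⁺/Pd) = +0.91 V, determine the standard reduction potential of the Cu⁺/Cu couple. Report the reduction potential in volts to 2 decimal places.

In the reaction as written the Pd²⁺/Pd couple is reduced (cathode) and Cu⁺/Cu is oxidized (anode), so E°cell = E°(Pd²⁺/Pd) − E°(Cu⁺/Cu).
E°(Cu⁺/Cu) = E°(cathode) − E°cell = +0.91 − (+0.38) = +0.53 V.

+0.53 V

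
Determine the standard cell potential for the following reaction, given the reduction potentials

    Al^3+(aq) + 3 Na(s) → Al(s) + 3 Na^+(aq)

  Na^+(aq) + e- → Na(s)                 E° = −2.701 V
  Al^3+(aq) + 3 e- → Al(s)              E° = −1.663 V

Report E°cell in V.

In the reaction as written, Al^3+(aq) is reduced (cathode) and Na^+(aq) is produced by oxidation at the anode.
E°cell = E°(cathode) − E°(anode) = −1.663 − (−2.701) = +1.038 V.

+1.038 V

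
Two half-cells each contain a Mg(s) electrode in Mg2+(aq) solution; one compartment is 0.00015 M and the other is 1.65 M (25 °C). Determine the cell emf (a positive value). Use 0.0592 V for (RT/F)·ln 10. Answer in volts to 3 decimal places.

For a concentration cell E°cell = 0, since both electrodes use the same couple.
The compartment with the higher Mg2+(aq) concentration (1.65 M) acts as the cathode; ions are reduced there and produced at the dilute (0.00015 M) anode.
With n = 2, Ecell = −(0.0592/2)·log([dilute]/[conc]) = −(0.0592/2)·log(0.00015/1.65) = +0.120 V.

0.120 V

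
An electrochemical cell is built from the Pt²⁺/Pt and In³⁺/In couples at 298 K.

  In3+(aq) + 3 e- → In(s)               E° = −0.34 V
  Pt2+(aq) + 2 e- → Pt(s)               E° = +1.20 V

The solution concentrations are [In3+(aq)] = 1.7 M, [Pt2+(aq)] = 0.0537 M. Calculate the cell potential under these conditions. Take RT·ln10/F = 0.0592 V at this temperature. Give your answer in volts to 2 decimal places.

Since E°(Pt²⁺/Pt) > E°(In³⁺/In), Pt²⁺/Pt serves as the cathode.
E°cell = +1.20 − (−0.34) = +1.54 V, with n = 6 electrons transferred.
Balancing gives 3 Pt2+(aq) + 2 In(s) → 3 Pt(s) + 2 In3+(aq); hence Q = [In3+(aq)]^2 / [Pt2+(aq)]^3 = 1.87×10^4 (log Q = 4.271).
E = E° − (0.0592/n)·log Q = +1.54 − (0.0592/6)(4.271) = +1.50 V.

+1.50 V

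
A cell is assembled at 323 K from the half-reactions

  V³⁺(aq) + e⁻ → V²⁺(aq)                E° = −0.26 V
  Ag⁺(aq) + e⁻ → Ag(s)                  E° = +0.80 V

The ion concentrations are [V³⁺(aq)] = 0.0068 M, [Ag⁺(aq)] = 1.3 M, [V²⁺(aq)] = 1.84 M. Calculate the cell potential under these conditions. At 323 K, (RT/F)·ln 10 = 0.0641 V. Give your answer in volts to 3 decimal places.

The Ag⁺/Ag couple has the more positive E°, so it is the cathode; V³⁺/V²⁺ is the anode.
E°cell = +0.80 − (−0.26) = +1.06 V, with n = 1 electron transferred.
Balancing gives Ag⁺(aq) + V²⁺(aq) → Ag(s) + V³⁺(aq); hence Q = [V³⁺(aq)] / ([Ag⁺(aq)]·[V²⁺(aq)]) = 0.00284 (log Q = −2.546).
E = E° − (0.0641/n)·log Q = +1.06 − (0.0641/1)(−2.546) = +1.223 V.

+1.223 V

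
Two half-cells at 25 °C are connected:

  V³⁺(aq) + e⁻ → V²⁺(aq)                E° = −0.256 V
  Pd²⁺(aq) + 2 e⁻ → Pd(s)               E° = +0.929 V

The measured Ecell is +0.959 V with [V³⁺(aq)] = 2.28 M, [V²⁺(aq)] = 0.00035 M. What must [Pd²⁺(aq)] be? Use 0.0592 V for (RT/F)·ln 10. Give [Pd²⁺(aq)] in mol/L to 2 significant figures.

0.98 M

With Pd²⁺/Pd at the cathode and V³⁺/V²⁺ at the anode, E°cell = +0.929 − (−0.256) = +1.185 V (n = 2).
Since E = E° − (0.0592/n)·log Q, log Q = n(E° − E)/0.0592 = 7.635.
Balancing electrons gives Pd²⁺(aq) + 2 V²⁺(aq) → Pd(s) + 2 V³⁺(aq); thus Q = [V³⁺(aq)]^2 / ([Pd²⁺(aq)]·[V²⁺(aq)]^2).
Substituting the known concentrations and solving, log [Pd²⁺(aq)] = −0.007 and [Pd²⁺(aq)] = 0.98 M.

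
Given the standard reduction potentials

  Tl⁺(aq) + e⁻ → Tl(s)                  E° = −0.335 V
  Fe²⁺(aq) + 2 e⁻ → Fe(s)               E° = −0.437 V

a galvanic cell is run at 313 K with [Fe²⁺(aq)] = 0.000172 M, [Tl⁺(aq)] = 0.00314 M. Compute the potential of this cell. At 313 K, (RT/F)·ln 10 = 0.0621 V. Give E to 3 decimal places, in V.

+0.063 V

Tl⁺/Tl is reduced (cathode, E° = −0.335 V) and Fe²⁺/Fe is oxidized (anode).
E°cell = E°cat − E°an = −0.335 − (−0.437) = +0.102 V; n = 2.
Balancing gives 2 Tl⁺(aq) + Fe(s) → 2 Tl(s) + Fe²⁺(aq); hence Q = [Fe²⁺(aq)] / [Tl⁺(aq)]^2 = 17.4 (log Q = 1.242).
Applying E = E° − (RT ln10/nF)·log Q gives +0.102 − (0.0621/2)(1.242) = +0.063 V.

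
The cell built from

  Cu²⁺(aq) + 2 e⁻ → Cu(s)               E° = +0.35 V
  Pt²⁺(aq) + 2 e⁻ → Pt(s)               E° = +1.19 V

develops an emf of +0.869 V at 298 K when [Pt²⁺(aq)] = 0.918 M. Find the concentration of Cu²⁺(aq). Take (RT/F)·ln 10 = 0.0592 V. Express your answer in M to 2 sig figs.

0.096 M

With Pt²⁺/Pt at the cathode and Cu²⁺/Cu at the anode, E°cell = +1.19 − (+0.35) = +0.84 V (n = 2).
Rearranging E = E° − (0.0592/n)·log Q gives log Q = 2(+0.84 − (+0.869))/0.0592 = −0.980.
The balanced reaction is Pt²⁺(aq) + Cu(s) → Pt(s) + Cu²⁺(aq), so Q = [Cu²⁺(aq)] / [Pt²⁺(aq)].
Substituting the known concentrations and solving, log [Cu²⁺(aq)] = −1.017 and [Cu²⁺(aq)] = 0.096 M.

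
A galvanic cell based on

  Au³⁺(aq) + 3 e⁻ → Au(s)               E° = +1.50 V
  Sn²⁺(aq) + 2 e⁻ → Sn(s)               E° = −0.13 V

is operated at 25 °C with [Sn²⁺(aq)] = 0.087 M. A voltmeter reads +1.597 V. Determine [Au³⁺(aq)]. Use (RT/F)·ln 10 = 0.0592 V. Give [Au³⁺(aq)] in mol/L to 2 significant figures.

0.00055 M

Au³⁺/Au is the cathode (higher E°); E°cell = +1.50 − (−0.13) = +1.63 V with n = 6.
Since E = E° − (0.0592/n)·log Q, log Q = n(E° − E)/0.0592 = 3.345.
The balanced reaction is 2 Au³⁺(aq) + 3 Sn(s) → 2 Au(s) + 3 Sn²⁺(aq), so Q = [Sn²⁺(aq)]^3 / [Au³⁺(aq)]^2.
Substituting the known concentrations and solving, log [Au³⁺(aq)] = −3.263 and [Au³⁺(aq)] = 0.00055 M.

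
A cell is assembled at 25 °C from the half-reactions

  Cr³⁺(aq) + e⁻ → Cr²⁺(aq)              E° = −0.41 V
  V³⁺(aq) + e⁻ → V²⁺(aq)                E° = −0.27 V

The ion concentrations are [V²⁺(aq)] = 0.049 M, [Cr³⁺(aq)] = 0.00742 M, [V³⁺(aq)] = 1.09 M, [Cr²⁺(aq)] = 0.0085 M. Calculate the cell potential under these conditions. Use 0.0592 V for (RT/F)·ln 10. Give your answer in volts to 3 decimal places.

+0.223 V

Since E°(V³⁺/V²⁺) > E°(Cr³⁺/Cr²⁺), V³⁺/V²⁺ serves as the cathode.
E°cell = E°cat − E°an = −0.27 − (−0.41) = +0.14 V; n = 1.
For the overall reaction V³⁺(aq) + Cr²⁺(aq) → V²⁺(aq) + Cr³⁺(aq), Q = ([V²⁺(aq)]·[Cr³⁺(aq)]) / ([V³⁺(aq)]·[Cr²⁺(aq)]) = 0.0392, giving log Q = −1.406.
E = E° − (0.0592/n)·log Q = +0.14 − (0.0592/1)(−1.406) = +0.223 V.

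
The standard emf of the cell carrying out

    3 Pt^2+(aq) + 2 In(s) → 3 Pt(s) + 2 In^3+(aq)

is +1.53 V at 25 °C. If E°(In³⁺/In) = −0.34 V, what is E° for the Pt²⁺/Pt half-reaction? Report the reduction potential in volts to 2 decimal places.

+1.19 V

In the reaction as written the Pt²⁺/Pt couple is reduced (cathode) and In³⁺/In is oxidized (anode), so E°cell = E°(Pt²⁺/Pt) − E°(In³⁺/In).
E°(Pt²⁺/Pt) = E°cell + E°(anode) = +1.53 + (−0.34) = +1.19 V.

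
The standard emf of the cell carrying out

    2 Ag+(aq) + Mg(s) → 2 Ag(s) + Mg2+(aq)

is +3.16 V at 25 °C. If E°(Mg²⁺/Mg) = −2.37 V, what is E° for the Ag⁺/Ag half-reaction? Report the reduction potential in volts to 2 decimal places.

+0.79 V

In the reaction as written the Ag⁺/Ag couple is reduced (cathode) and Mg²⁺/Mg is oxidized (anode), so E°cell = E°(Ag⁺/Ag) − E°(Mg²⁺/Mg).
E°(Ag⁺/Ag) = E°cell + E°(anode) = +3.16 + (−2.37) = +0.79 V.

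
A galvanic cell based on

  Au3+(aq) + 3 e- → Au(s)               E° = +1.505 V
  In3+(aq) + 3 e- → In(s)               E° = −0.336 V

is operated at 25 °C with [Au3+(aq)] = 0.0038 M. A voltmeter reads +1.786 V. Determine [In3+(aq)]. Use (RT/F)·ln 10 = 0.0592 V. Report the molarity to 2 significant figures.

The Au³⁺/Au couple has the larger reduction potential, so it is the cathode: E°cell = +1.505 − (−0.336) = +1.841 V and n = 3.
From the Nernst equation, log Q = n(E° − E)/0.0592 = 3·(+1.841 − (+1.786))/0.0592 = 2.787.
The balanced reaction is Au3+(aq) + In(s) → Au(s) + In3+(aq), so Q = [In3+(aq)] / [Au3+(aq)].
Isolating [In3+(aq)] in Q = 10^{2.787} yields log [In3+(aq)] = 0.367, i.e. 2.3 M.

2.3 M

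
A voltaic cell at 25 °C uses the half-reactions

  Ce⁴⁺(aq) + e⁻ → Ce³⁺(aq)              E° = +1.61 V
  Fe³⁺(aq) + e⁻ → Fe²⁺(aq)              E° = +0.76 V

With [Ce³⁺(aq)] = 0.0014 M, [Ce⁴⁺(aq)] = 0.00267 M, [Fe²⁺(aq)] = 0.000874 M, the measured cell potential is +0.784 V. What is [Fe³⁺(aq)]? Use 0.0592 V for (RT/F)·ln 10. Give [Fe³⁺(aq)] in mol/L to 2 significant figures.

0.022 M

Ce⁴⁺/Ce³⁺ is the cathode (higher E°); E°cell = +1.61 − (+0.76) = +0.85 V with n = 1.
Rearranging E = E° − (0.0592/n)·log Q gives log Q = 1(+0.85 − (+0.784))/0.0592 = 1.115.
For Ce⁴⁺(aq) + Fe²⁺(aq) → Ce³⁺(aq) + Fe³⁺(aq), the reaction quotient is Q = ([Ce³⁺(aq)]·[Fe³⁺(aq)]) / ([Ce⁴⁺(aq)]·[Fe²⁺(aq)]).
Isolating [Fe³⁺(aq)] in Q = 10^{1.115} yields log [Fe³⁺(aq)] = −1.663, i.e. 0.022 M.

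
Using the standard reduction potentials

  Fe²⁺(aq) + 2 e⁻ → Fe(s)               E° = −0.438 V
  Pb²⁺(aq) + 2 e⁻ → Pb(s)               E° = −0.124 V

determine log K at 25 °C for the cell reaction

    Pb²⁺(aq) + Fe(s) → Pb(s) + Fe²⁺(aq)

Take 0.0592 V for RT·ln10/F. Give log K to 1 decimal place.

log K = 10.6

The Pb²⁺/Pb couple is reduced (cathode); E°cell = −0.124 − (−0.438) = +0.314 V with n = 2.
At equilibrium E = 0, so log K = nE°cell / 0.0592 = (2)(+0.314) / 0.0592 = 10.6.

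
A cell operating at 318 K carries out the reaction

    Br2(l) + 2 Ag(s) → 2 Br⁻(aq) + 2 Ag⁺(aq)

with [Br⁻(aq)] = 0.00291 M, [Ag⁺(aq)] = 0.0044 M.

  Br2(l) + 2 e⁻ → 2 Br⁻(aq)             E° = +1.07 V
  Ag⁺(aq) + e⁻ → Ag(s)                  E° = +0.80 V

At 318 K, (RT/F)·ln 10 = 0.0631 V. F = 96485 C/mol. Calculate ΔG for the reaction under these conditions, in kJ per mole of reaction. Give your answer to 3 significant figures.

−112 kJ/mol

The standard cell potential is +1.07 − (+0.80) = +0.27 V, with n = 2 electrons in the balanced equation.
Q = [Br⁻(aq)]^2·[Ag⁺(aq)]^2 = 1.64×10^−10, so log Q = −9.785 and E = +0.27 − (0.0631/2)(−9.785) = +0.5787 V.
Then ΔG = −nFE = −2 × 96485 × +0.5787 J/mol = −112 kJ/mol.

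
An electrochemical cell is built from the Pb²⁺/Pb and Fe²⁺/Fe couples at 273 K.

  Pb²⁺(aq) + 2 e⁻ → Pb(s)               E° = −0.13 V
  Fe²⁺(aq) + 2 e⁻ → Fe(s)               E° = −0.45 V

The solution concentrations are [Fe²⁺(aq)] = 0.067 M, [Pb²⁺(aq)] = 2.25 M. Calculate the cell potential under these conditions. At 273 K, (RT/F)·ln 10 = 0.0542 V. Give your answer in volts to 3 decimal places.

+0.361 V

Pb²⁺/Pb is reduced (cathode, E° = −0.13 V) and Fe²⁺/Fe is oxidized (anode).
E°cell = E°cat − E°an = −0.13 − (−0.45) = +0.32 V; n = 2.
Balancing gives Pb²⁺(aq) + Fe(s) → Pb(s) + Fe²⁺(aq); hence Q = [Fe²⁺(aq)] / [Pb²⁺(aq)] = 0.0298 (log Q = −1.526).
Applying E = E° − (RT ln10/nF)·log Q gives +0.32 − (0.0542/2)(−1.526) = +0.361 V.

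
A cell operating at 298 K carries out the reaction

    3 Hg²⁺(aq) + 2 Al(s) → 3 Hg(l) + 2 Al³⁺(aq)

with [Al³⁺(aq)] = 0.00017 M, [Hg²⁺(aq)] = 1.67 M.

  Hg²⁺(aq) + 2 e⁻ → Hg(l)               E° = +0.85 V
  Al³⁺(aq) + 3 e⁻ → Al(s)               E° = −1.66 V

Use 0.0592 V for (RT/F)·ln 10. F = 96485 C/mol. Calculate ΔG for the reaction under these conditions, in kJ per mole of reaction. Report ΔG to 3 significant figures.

The standard cell potential is +0.85 − (−1.66) = +2.51 V, with n = 6 electrons in the balanced equation.
The reaction quotient is [Al³⁺(aq)]^2 / [Hg²⁺(aq)]^3 = 6.21×10^−9; by Nernst, E = +2.51 − (0.0592/6)(−8.207) = +2.5910 V.
Finally ΔG = −nFE = −(6)(96485 C/mol)(+2.5910 V) = −1500 kJ/mol.

−1500 kJ/mol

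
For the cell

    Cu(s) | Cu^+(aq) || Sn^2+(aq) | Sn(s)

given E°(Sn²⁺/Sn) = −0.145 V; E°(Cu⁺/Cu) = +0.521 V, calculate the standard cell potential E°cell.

−0.666 V

By convention the left-hand electrode in cell notation is the anode (oxidation) and the right-hand electrode is the cathode (reduction).
E°cell = E°(right) − E°(left) = −0.145 − (+0.521) = −0.666 V.
The negative sign shows that, as written, the cell would require an external voltage to drive the reaction.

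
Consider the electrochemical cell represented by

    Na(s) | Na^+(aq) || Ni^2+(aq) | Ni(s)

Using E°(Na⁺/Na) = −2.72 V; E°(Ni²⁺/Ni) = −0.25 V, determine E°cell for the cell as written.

+2.47 V

By convention the left-hand electrode in cell notation is the anode (oxidation) and the right-hand electrode is the cathode (reduction).
E°cell = E°(right) − E°(left) = −0.25 − (−2.72) = +2.47 V.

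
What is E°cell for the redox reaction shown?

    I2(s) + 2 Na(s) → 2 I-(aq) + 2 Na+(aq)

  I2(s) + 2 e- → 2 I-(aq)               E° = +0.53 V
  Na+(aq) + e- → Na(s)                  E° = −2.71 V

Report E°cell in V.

I2(s) gains electrons, so the I₂/I⁻ couple is the cathode; the Na⁺/Na couple is the anode.
E°cell = E°(cathode) − E°(anode) = +0.53 − (−2.71) = +3.24 V.

+3.24 V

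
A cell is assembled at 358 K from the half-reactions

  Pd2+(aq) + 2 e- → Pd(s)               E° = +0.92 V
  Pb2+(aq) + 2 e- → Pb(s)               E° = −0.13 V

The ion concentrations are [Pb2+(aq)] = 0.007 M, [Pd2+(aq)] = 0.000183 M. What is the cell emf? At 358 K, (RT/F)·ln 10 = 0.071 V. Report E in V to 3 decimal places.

+0.994 V

Pd²⁺/Pd is reduced (cathode, E° = +0.92 V) and Pb²⁺/Pb is oxidized (anode).
E°cell = E°cat − E°an = +0.92 − (−0.13) = +1.05 V; n = 2.
Balancing gives Pd2+(aq) + Pb(s) → Pd(s) + Pb2+(aq); hence Q = [Pb2+(aq)] / [Pd2+(aq)] = 38.3 (log Q = 1.583).
By the Nernst equation, E = +1.05 − (0.071/2)·(1.583) = +0.994 V.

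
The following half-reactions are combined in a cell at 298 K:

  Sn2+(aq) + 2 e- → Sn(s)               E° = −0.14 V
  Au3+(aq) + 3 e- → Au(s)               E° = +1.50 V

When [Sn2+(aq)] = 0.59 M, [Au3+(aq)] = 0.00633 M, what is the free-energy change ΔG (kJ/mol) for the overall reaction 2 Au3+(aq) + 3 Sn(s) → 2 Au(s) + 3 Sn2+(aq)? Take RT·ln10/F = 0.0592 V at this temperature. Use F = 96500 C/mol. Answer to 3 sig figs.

With Au³⁺/Au reduced at the cathode, E°cell = +1.50 − (−0.14) = +1.64 V and n = 6.
Here Q = [Sn2+(aq)]^3 / [Au3+(aq)]^2 = 5.13×10^3 (log Q = 3.710), giving E = +1.64 − (0.0592/6)·(3.710) = +1.6034 V.
Then ΔG = −nFE = −6 × 96500 × +1.6034 J/mol = −928 kJ/mol.

−928 kJ/mol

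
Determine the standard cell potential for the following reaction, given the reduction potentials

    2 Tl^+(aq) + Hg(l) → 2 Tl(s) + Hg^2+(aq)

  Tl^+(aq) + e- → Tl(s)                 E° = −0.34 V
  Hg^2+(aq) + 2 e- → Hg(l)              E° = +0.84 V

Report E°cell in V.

Tl^+(aq) gains electrons, so the Tl⁺/Tl couple is the cathode; the Hg²⁺/Hg couple is the anode.
E°cell = E°(cathode) − E°(anode) = −0.34 − (+0.84) = −1.18 V.
The negative E°cell means the reaction is non-spontaneous in the direction written.

−1.18 V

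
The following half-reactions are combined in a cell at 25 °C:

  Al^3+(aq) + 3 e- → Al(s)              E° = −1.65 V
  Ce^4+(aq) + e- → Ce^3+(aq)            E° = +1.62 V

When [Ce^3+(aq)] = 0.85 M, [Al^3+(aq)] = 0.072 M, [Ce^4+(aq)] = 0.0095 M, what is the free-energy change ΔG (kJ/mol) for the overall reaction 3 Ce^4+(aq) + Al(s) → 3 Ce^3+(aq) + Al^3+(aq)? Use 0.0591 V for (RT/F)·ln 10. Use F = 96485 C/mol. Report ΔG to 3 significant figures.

−920 kJ/mol

With Ce⁴⁺/Ce³⁺ reduced at the cathode, E°cell = +1.62 − (−1.65) = +3.27 V and n = 3.
The reaction quotient is ([Ce^3+(aq)]^3·[Al^3+(aq)]) / [Ce^4+(aq)]^3 = 5.16×10^4; by Nernst, E = +3.27 − (0.0591/3)(4.712) = +3.1772 V.
Finally ΔG = −nFE = −(3)(96485 C/mol)(+3.1772 V) = −920 kJ/mol.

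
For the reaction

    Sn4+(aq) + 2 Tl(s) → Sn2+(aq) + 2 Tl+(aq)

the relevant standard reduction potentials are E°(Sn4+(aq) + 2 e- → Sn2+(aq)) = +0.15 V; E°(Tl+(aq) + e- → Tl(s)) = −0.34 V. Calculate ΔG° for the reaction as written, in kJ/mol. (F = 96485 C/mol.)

In the reaction as written Sn4+(aq) is reduced, so the Sn⁴⁺/Sn²⁺ couple is the cathode and Tl⁺/Tl is the anode.
E°cell = +0.15 − (−0.34) = +0.49 V; balancing electrons gives n = 2.
ΔG° = −nFE°cell = −(2)(96485)(+0.49) J/mol = −94.6 kJ/mol.

−94.6 kJ/mol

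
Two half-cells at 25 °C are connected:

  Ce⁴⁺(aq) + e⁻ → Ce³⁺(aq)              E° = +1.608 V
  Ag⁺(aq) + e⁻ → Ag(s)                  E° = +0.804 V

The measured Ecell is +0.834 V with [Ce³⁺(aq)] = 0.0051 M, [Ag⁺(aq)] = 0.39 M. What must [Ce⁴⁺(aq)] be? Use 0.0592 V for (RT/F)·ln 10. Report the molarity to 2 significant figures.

0.0064 M

With Ce⁴⁺/Ce³⁺ at the cathode and Ag⁺/Ag at the anode, E°cell = +1.608 − (+0.804) = +0.804 V (n = 1).
From the Nernst equation, log Q = n(E° − E)/0.0592 = 1·(+0.804 − (+0.834))/0.0592 = −0.507.
For Ce⁴⁺(aq) + Ag(s) → Ce³⁺(aq) + Ag⁺(aq), the reaction quotient is Q = ([Ce³⁺(aq)]·[Ag⁺(aq)]) / [Ce⁴⁺(aq)].
Substituting the known concentrations and solving, log [Ce⁴⁺(aq)] = −2.194 and [Ce⁴⁺(aq)] = 0.0064 M.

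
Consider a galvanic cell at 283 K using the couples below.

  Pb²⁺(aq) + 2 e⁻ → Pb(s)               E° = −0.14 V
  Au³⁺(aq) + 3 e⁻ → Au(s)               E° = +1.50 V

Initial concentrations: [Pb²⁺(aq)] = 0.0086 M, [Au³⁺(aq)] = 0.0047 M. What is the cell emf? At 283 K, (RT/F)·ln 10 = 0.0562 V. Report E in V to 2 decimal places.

The Au³⁺/Au couple has the more positive E°, so it is the cathode; Pb²⁺/Pb is the anode.
The standard potential is +1.50 − (−0.14) = +1.64 V and the balanced reaction transfers n = 6 electrons.
The balanced reaction is 2 Au³⁺(aq) + 3 Pb(s) → 2 Au(s) + 3 Pb²⁺(aq), so Q = [Pb²⁺(aq)]^3 / [Au³⁺(aq)]^2 = 0.0288 and log Q = −1.541.
E = E° − (0.0562/n)·log Q = +1.64 − (0.0562/6)(−1.541) = +1.65 V.

+1.65 V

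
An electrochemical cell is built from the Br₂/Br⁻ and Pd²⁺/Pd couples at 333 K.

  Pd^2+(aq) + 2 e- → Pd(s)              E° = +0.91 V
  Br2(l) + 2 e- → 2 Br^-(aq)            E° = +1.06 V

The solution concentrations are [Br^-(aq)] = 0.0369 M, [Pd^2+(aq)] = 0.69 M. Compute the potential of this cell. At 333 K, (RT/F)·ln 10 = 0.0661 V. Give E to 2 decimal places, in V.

+0.25 V

Br₂/Br⁻ is reduced (cathode, E° = +1.06 V) and Pd²⁺/Pd is oxidized (anode).
E°cell = E°cat − E°an = +1.06 − (+0.91) = +0.15 V; n = 2.
Balancing gives Br2(l) + Pd(s) → 2 Br^-(aq) + Pd^2+(aq); hence Q = [Br^-(aq)]^2·[Pd^2+(aq)] = 0.00094 (log Q = −3.027).
Applying E = E° − (RT ln10/nF)·log Q gives +0.15 − (0.0661/2)(−3.027) = +0.25 V.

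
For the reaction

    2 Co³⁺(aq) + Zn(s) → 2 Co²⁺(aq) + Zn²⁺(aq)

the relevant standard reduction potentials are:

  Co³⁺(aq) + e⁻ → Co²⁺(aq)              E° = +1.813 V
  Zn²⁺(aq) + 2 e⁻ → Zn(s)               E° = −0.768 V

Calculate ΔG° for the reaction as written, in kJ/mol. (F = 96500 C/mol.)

−498 kJ/mol

In the reaction as written Co³⁺(aq) is reduced, so the Co³⁺/Co²⁺ couple is the cathode and Zn²⁺/Zn is the anode.
E°cell = +1.813 − (−0.768) = +2.581 V; balancing electrons gives n = 2.
ΔG° = −nFE°cell = −(2)(96500)(+2.581) J/mol = −498 kJ/mol.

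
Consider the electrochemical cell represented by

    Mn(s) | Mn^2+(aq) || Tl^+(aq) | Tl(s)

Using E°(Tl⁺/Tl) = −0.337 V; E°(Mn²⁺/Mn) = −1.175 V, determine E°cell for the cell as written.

+0.838 V

By convention the left-hand electrode in cell notation is the anode (oxidation) and the right-hand electrode is the cathode (reduction).
E°cell = E°(right) − E°(left) = −0.337 − (−1.175) = +0.838 V.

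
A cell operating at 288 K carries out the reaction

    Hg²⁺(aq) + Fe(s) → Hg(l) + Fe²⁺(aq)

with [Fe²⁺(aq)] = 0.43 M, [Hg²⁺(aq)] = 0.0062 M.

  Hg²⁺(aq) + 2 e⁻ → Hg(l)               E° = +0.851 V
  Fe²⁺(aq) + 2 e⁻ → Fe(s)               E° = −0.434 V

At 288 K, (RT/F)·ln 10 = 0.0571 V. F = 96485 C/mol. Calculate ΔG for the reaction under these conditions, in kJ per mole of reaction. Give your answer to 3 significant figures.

With Hg²⁺/Hg reduced at the cathode, E°cell = +0.851 − (−0.434) = +1.285 V and n = 2.
Q = [Fe²⁺(aq)] / [Hg²⁺(aq)] = 69.4, so log Q = 1.841 and E = +1.285 − (0.0571/2)(1.841) = +1.2324 V.
Finally ΔG = −nFE = −(2)(96485 C/mol)(+1.2324 V) = −238 kJ/mol.

−238 kJ/mol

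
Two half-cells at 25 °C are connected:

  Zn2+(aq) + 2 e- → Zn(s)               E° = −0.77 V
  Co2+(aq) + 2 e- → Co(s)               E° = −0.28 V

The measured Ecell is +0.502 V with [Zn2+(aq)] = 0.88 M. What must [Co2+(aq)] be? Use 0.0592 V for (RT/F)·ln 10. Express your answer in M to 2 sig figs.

With Co²⁺/Co at the cathode and Zn²⁺/Zn at the anode, E°cell = −0.28 − (−0.77) = +0.49 V (n = 2).
Rearranging E = E° − (0.0592/n)·log Q gives log Q = 2(+0.49 − (+0.502))/0.0592 = −0.405.
Balancing electrons gives Co2+(aq) + Zn(s) → Co(s) + Zn2+(aq); thus Q = [Zn2+(aq)] / [Co2+(aq)].
Solving for the unknown gives log [Co2+(aq)] = 0.349, so [Co2+(aq)] ≈ 2.2 M.

2.2 M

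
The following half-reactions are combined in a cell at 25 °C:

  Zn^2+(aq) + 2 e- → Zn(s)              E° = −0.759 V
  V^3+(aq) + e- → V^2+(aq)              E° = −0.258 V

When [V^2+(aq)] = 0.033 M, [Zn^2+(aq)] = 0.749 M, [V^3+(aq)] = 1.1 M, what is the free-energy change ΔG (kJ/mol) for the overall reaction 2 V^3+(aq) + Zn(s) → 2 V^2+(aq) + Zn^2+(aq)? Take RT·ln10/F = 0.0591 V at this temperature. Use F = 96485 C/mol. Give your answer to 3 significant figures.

E°cell = −0.258 − (−0.759) = +0.501 V; the balanced reaction transfers n = 2 electrons.
Q = ([V^2+(aq)]^2·[Zn^2+(aq)]) / [V^3+(aq)]^2 = 0.000674, so log Q = −3.171 and E = +0.501 − (0.0591/2)(−3.171) = +0.5947 V.
ΔG = −nFE = −(2)(96485)(+0.5947) J/mol = −115 kJ/mol.

−115 kJ/mol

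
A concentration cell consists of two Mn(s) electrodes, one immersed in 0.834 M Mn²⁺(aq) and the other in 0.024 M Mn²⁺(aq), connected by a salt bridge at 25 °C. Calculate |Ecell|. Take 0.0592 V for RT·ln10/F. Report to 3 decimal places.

0.046 V

For a concentration cell E°cell = 0, since both electrodes use the same couple.
The compartment with the higher Mn²⁺(aq) concentration (0.834 M) acts as the cathode; ions are reduced there and produced at the dilute (0.024 M) anode.
With n = 2, Ecell = −(0.0592/2)·log([dilute]/[conc]) = −(0.0592/2)·log(0.024/0.834) = +0.046 V.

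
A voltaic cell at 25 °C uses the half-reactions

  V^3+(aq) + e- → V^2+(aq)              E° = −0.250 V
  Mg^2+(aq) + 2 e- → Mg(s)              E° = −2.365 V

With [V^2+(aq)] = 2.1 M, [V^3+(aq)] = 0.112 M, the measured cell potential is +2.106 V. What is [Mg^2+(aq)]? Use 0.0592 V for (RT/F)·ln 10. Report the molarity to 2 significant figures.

The V³⁺/V²⁺ couple has the larger reduction potential, so it is the cathode: E°cell = −0.250 − (−2.365) = +2.115 V and n = 2.
Since E = E° − (0.0592/n)·log Q, log Q = n(E° − E)/0.0592 = 0.304.
The balanced reaction is 2 V^3+(aq) + Mg(s) → 2 V^2+(aq) + Mg^2+(aq), so Q = ([V^2+(aq)]^2·[Mg^2+(aq)]) / [V^3+(aq)]^2.
Solving for the unknown gives log [Mg^2+(aq)] = −2.242, so [Mg^2+(aq)] ≈ 0.0057 M.

0.0057 M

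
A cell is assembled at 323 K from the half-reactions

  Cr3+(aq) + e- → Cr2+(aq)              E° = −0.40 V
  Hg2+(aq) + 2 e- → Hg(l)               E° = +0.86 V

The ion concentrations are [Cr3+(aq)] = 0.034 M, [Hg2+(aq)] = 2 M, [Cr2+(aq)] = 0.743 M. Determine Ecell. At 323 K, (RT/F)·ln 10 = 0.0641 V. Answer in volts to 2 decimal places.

+1.36 V

The Hg²⁺/Hg couple has the more positive E°, so it is the cathode; Cr³⁺/Cr²⁺ is the anode.
E°cell = E°cat − E°an = +0.86 − (−0.40) = +1.26 V; n = 2.
The balanced reaction is Hg2+(aq) + 2 Cr2+(aq) → Hg(l) + 2 Cr3+(aq), so Q = [Cr3+(aq)]^2 / ([Hg2+(aq)]·[Cr2+(aq)]^2) = 0.00105 and log Q = −2.980.
E = E° − (0.0641/n)·log Q = +1.26 − (0.0641/2)(−2.980) = +1.36 V.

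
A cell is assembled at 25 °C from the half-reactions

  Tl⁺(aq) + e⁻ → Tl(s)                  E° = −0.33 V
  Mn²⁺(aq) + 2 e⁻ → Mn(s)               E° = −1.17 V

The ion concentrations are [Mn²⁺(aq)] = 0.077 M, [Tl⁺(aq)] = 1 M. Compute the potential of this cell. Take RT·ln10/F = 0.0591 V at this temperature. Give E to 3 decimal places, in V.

+0.873 V

Since E°(Tl⁺/Tl) > E°(Mn²⁺/Mn), Tl⁺/Tl serves as the cathode.
The standard potential is −0.33 − (−1.17) = +0.84 V and the balanced reaction transfers n = 2 electrons.
Balancing gives 2 Tl⁺(aq) + Mn(s) → 2 Tl(s) + Mn²⁺(aq); hence Q = [Mn²⁺(aq)] / [Tl⁺(aq)]^2 = 0.077 (log Q = −1.114).
Applying E = E° − (RT ln10/nF)·log Q gives +0.84 − (0.0591/2)(−1.114) = +0.873 V.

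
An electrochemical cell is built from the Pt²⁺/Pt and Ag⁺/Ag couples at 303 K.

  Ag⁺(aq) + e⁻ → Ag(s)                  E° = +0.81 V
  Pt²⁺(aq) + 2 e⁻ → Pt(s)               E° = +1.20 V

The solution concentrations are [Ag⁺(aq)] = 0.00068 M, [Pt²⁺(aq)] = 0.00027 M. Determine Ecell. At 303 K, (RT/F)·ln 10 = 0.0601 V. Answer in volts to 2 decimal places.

Pt²⁺/Pt is reduced (cathode, E° = +1.20 V) and Ag⁺/Ag is oxidized (anode).
E°cell = +1.20 − (+0.81) = +0.39 V, with n = 2 electrons transferred.
The balanced reaction is Pt²⁺(aq) + 2 Ag(s) → Pt(s) + 2 Ag⁺(aq), so Q = [Ag⁺(aq)]^2 / [Pt²⁺(aq)] = 0.00171 and log Q = −2.766.
E = E° − (0.0601/n)·log Q = +0.39 − (0.0601/2)(−2.766) = +0.47 V.

+0.47 V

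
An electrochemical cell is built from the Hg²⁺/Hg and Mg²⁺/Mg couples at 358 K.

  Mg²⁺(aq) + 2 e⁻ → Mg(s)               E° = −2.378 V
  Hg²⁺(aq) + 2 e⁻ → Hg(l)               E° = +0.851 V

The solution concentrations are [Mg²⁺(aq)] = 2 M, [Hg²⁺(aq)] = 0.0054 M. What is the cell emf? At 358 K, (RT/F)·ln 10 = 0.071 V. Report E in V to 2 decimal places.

+3.14 V

Since E°(Hg²⁺/Hg) > E°(Mg²⁺/Mg), Hg²⁺/Hg serves as the cathode.
The standard potential is +0.851 − (−2.378) = +3.229 V and the balanced reaction transfers n = 2 electrons.
The balanced reaction is Hg²⁺(aq) + Mg(s) → Hg(l) + Mg²⁺(aq), so Q = [Mg²⁺(aq)] / [Hg²⁺(aq)] = 370 and log Q = 2.569.
Applying E = E° − (RT ln10/nF)·log Q gives +3.229 − (0.071/2)(2.569) = +3.14 V.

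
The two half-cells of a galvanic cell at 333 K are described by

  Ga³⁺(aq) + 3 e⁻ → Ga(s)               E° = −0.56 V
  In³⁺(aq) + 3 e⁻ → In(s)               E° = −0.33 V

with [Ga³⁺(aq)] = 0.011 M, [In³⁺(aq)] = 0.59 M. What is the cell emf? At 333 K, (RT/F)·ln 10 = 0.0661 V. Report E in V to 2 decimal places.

In³⁺/In is reduced (cathode, E° = −0.33 V) and Ga³⁺/Ga is oxidized (anode).
The standard potential is −0.33 − (−0.56) = +0.23 V and the balanced reaction transfers n = 3 electrons.
Balancing gives In³⁺(aq) + Ga(s) → In(s) + Ga³⁺(aq); hence Q = [Ga³⁺(aq)] / [In³⁺(aq)] = 0.0186 (log Q = −1.729).
By the Nernst equation, E = +0.23 − (0.0661/3)·(−1.729) = +0.27 V.

+0.27 V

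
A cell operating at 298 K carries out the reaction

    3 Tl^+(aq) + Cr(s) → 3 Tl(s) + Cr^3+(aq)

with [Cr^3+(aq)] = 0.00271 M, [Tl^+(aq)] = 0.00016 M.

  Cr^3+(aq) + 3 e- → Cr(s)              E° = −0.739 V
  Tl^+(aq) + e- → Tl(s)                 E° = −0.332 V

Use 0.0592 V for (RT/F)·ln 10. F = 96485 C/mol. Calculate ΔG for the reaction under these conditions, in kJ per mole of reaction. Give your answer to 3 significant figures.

−67.4 kJ/mol

E°cell = −0.332 − (−0.739) = +0.407 V; the balanced reaction transfers n = 3 electrons.
Q = [Cr^3+(aq)] / [Tl^+(aq)]^3 = 6.62×10^8, so log Q = 8.821 and E = +0.407 − (0.0592/3)(8.821) = +0.2329 V.
Then ΔG = −nFE = −3 × 96485 × +0.2329 J/mol = −67.4 kJ/mol.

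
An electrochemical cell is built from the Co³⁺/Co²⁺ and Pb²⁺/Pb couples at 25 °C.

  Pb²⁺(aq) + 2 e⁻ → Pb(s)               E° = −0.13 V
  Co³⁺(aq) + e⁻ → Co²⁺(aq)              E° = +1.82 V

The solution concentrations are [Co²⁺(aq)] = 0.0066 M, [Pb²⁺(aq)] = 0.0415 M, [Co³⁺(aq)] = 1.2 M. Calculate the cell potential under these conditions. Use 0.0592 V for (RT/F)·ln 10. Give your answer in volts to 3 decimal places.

Co³⁺/Co²⁺ is reduced (cathode, E° = +1.82 V) and Pb²⁺/Pb is oxidized (anode).
E°cell = +1.82 − (−0.13) = +1.95 V, with n = 2 electrons transferred.
The balanced reaction is 2 Co³⁺(aq) + Pb(s) → 2 Co²⁺(aq) + Pb²⁺(aq), so Q = ([Co²⁺(aq)]^2·[Pb²⁺(aq)]) / [Co³⁺(aq)]^2 = 1.26×10^−6 and log Q = −5.901.
E = E° − (0.0592/n)·log Q = +1.95 − (0.0592/2)(−5.901) = +2.125 V.

+2.125 V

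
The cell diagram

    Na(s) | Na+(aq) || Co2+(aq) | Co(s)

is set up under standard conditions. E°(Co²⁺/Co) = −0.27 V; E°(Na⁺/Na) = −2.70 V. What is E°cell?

+2.43 V

By convention the left-hand electrode in cell notation is the anode (oxidation) and the right-hand electrode is the cathode (reduction).
E°cell = E°(right) − E°(left) = −0.27 − (−2.70) = +2.43 V.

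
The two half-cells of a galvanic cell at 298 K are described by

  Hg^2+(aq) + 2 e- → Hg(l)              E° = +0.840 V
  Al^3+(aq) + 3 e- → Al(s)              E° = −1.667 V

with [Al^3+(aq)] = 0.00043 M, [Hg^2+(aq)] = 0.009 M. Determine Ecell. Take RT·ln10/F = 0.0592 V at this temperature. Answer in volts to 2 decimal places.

+2.51 V

Since E°(Hg²⁺/Hg) > E°(Al³⁺/Al), Hg²⁺/Hg serves as the cathode.
E°cell = E°cat − E°an = +0.840 − (−1.667) = +2.507 V; n = 6.
For the overall reaction 3 Hg^2+(aq) + 2 Al(s) → 3 Hg(l) + 2 Al^3+(aq), Q = [Al^3+(aq)]^2 / [Hg^2+(aq)]^3 = 0.254, giving log Q = −0.596.
Applying E = E° − (RT ln10/nF)·log Q gives +2.507 − (0.0592/6)(−0.596) = +2.51 V.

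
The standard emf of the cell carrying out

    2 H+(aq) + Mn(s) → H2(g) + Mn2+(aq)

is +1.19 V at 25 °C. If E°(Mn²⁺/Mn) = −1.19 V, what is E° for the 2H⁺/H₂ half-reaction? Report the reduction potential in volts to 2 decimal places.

+0.00 V

In the reaction as written the 2H⁺/H₂ couple is reduced (cathode) and Mn²⁺/Mn is oxidized (anode), so E°cell = E°(2H⁺/H₂) − E°(Mn²⁺/Mn).
E°(2H⁺/H₂) = E°cell + E°(anode) = +1.19 + (−1.19) = +0.00 V.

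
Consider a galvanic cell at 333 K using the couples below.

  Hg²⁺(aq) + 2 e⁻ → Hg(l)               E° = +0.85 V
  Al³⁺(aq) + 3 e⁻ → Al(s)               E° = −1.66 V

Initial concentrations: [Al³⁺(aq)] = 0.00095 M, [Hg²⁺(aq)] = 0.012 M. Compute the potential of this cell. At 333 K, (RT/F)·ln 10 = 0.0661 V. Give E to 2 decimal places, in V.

Hg²⁺/Hg is reduced (cathode, E° = +0.85 V) and Al³⁺/Al is oxidized (anode).
E°cell = E°cat − E°an = +0.85 − (−1.66) = +2.51 V; n = 6.
Balancing gives 3 Hg²⁺(aq) + 2 Al(s) → 3 Hg(l) + 2 Al³⁺(aq); hence Q = [Al³⁺(aq)]^2 / [Hg²⁺(aq)]^3 = 0.522 (log Q = −0.282).
By the Nernst equation, E = +2.51 − (0.0661/6)·(−0.282) = +2.51 V.

+2.51 V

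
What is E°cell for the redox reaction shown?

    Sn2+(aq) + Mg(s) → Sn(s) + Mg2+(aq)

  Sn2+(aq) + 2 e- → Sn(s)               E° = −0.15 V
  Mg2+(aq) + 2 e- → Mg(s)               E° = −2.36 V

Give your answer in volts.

+2.21 V

In the reaction as written, Sn2+(aq) is reduced (cathode) and Mg2+(aq) is produced by oxidation at the anode.
E°cell = E°(cathode) − E°(anode) = −0.15 − (−2.36) = +2.21 V.
The positive value indicates the reaction is spontaneous as written.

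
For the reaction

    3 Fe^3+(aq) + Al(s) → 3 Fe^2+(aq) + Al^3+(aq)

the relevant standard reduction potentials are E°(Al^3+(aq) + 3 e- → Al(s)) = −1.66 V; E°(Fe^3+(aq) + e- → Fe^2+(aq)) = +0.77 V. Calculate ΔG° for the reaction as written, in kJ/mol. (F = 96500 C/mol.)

−703 kJ/mol

In the reaction as written Fe^3+(aq) is reduced, so the Fe³⁺/Fe²⁺ couple is the cathode and Al³⁺/Al is the anode.
E°cell = +0.77 − (−1.66) = +2.43 V; balancing electrons gives n = 3.
ΔG° = −nFE°cell = −(3)(96500)(+2.43) J/mol = −703 kJ/mol.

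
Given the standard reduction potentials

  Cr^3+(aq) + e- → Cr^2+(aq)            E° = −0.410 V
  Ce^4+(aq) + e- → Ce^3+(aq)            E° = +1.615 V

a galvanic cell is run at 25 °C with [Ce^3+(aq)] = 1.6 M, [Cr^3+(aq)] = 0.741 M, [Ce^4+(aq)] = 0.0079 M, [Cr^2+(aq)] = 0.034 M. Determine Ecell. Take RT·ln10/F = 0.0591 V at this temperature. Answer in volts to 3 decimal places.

+1.810 V

Ce⁴⁺/Ce³⁺ is reduced (cathode, E° = +1.615 V) and Cr³⁺/Cr²⁺ is oxidized (anode).
E°cell = +1.615 − (−0.410) = +2.025 V, with n = 1 electron transferred.
Balancing gives Ce^4+(aq) + Cr^2+(aq) → Ce^3+(aq) + Cr^3+(aq); hence Q = ([Ce^3+(aq)]·[Cr^3+(aq)]) / ([Ce^4+(aq)]·[Cr^2+(aq)]) = 4.41×10^3 (log Q = 3.645).
E = E° − (0.0591/n)·log Q = +2.025 − (0.0591/1)(3.645) = +1.810 V.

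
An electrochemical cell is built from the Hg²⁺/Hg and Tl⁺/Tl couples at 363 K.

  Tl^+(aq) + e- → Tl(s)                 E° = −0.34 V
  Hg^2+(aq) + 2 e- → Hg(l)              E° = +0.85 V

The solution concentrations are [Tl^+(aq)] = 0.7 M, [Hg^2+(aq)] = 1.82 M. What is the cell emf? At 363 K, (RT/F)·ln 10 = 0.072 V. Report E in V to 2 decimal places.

+1.21 V

Since E°(Hg²⁺/Hg) > E°(Tl⁺/Tl), Hg²⁺/Hg serves as the cathode.
E°cell = +0.85 − (−0.34) = +1.19 V, with n = 2 electrons transferred.
Balancing gives Hg^2+(aq) + 2 Tl(s) → Hg(l) + 2 Tl^+(aq); hence Q = [Tl^+(aq)]^2 / [Hg^2+(aq)] = 0.269 (log Q = −0.570).
By the Nernst equation, E = +1.19 − (0.072/2)·(−0.570) = +1.21 V.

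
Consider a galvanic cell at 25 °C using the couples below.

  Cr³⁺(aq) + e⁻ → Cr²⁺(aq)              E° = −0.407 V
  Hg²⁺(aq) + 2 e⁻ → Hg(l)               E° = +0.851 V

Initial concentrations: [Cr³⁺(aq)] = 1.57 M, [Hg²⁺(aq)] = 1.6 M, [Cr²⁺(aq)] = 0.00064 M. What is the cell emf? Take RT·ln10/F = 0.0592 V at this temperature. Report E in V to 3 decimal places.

The Hg²⁺/Hg couple has the more positive E°, so it is the cathode; Cr³⁺/Cr²⁺ is the anode.
E°cell = E°cat − E°an = +0.851 − (−0.407) = +1.258 V; n = 2.
For the overall reaction Hg²⁺(aq) + 2 Cr²⁺(aq) → Hg(l) + 2 Cr³⁺(aq), Q = [Cr³⁺(aq)]^2 / ([Hg²⁺(aq)]·[Cr²⁺(aq)]^2) = 3.76×10^6, giving log Q = 6.575.
By the Nernst equation, E = +1.258 − (0.0592/2)·(6.575) = +1.063 V.

+1.063 V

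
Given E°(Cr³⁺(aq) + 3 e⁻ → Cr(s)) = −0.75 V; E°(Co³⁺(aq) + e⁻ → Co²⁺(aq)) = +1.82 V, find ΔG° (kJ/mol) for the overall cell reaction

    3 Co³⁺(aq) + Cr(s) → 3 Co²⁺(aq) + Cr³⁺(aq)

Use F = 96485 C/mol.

−744 kJ/mol

In the reaction as written Co³⁺(aq) is reduced, so the Co³⁺/Co²⁺ couple is the cathode and Cr³⁺/Cr is the anode.
E°cell = +1.82 − (−0.75) = +2.57 V; balancing electrons gives n = 3.
ΔG° = −nFE°cell = −(3)(96485)(+2.57) J/mol = −744 kJ/mol.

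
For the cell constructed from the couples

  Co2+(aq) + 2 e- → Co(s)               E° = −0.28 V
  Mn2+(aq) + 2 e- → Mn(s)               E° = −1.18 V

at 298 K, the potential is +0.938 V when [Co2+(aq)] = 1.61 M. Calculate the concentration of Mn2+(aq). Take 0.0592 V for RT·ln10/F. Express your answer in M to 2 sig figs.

0.084 M

The Co²⁺/Co couple has the larger reduction potential, so it is the cathode: E°cell = −0.28 − (−1.18) = +0.90 V and n = 2.
Since E = E° − (0.0592/n)·log Q, log Q = n(E° − E)/0.0592 = −1.284.
For Co2+(aq) + Mn(s) → Co(s) + Mn2+(aq), the reaction quotient is Q = [Mn2+(aq)] / [Co2+(aq)].
Substituting the known concentrations and solving, log [Mn2+(aq)] = −1.077 and [Mn2+(aq)] = 0.084 M.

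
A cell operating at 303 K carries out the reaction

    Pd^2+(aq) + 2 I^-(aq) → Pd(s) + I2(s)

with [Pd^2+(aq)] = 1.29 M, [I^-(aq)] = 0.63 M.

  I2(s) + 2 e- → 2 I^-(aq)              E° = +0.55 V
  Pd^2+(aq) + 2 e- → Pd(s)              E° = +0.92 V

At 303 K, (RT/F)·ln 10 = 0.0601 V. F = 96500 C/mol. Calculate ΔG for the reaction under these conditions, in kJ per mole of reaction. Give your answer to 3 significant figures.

−69.7 kJ/mol

E°cell = +0.92 − (+0.55) = +0.37 V; the balanced reaction transfers n = 2 electrons.
Q = 1 / ([Pd^2+(aq)]·[I^-(aq)]^2) = 1.95, so log Q = 0.291 and E = +0.37 − (0.0601/2)(0.291) = +0.3613 V.
ΔG = −nFE = −(2)(96500)(+0.3613) J/mol = −69.7 kJ/mol.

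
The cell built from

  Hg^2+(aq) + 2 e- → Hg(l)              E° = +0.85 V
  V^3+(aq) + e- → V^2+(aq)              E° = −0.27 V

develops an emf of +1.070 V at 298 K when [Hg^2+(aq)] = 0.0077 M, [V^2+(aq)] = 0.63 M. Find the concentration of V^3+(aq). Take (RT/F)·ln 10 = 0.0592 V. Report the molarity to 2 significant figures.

0.39 M

With Hg²⁺/Hg at the cathode and V³⁺/V²⁺ at the anode, E°cell = +0.85 − (−0.27) = +1.12 V (n = 2).
Since E = E° − (0.0592/n)·log Q, log Q = n(E° − E)/0.0592 = 1.689.
For Hg^2+(aq) + 2 V^2+(aq) → Hg(l) + 2 V^3+(aq), the reaction quotient is Q = [V^3+(aq)]^2 / ([Hg^2+(aq)]·[V^2+(aq)]^2).
Substituting the known concentrations and solving, log [V^3+(aq)] = −0.413 and [V^3+(aq)] = 0.39 M.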